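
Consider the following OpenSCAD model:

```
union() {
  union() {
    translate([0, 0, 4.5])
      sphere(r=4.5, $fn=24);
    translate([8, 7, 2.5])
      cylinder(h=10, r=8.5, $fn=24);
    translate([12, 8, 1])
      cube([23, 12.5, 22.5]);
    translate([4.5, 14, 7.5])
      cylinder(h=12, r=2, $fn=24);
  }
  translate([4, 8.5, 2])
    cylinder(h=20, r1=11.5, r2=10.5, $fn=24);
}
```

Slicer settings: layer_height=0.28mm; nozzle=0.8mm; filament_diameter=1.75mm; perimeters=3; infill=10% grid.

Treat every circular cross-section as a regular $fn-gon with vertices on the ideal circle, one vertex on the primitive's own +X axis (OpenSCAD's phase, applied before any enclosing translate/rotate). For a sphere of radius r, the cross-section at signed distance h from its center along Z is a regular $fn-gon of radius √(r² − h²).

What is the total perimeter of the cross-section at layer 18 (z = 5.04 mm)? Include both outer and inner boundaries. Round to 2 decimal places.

At z = 5.04 mm: the sphere: section is a regular 24-gon, circumradius = √(r²−h²) = √(4.5²−0.54²) = 4.467 (perimeter = 2·24·4.467·sin(180°/24) = 27.99 mm); the cylinder at (8, 7): section is a regular 24-gon, circumradius r=8.5 (perimeter = 2·24·8.500·sin(180°/24) = 53.25 mm); the cube at (12, 8) is present — its section is the full 23×12.5 rectangle (perimeter 71.00 mm); the cylinder at (4.5, 14) does not reach this height (z outside [7.5, 19.5]); Taking the union: the regions partially overlap (shared area 29.69 mm²), so the edge portions inside another operand are dropped and the merged outline is re-measured after clipping — boundary = 118.60 mm; the cone at (4, 8.5): at t=0.152 of its height the radius interpolates to r₁+(r₂−r₁)t = 11.348, giving a regular 24-gon of that circumradius (perimeter = 2·24·11.348·sin(180°/24) = 71.10 mm); Combining (union): the regions partially overlap (shared area 246.55 mm²), so the edge portions inside another operand are dropped and the merged outline is re-measured after clipping — boundary = 124.09 mm. Overall, the cross-section is a single solid region. Total boundary length (outer) = 124.09 mm.

124.09 mm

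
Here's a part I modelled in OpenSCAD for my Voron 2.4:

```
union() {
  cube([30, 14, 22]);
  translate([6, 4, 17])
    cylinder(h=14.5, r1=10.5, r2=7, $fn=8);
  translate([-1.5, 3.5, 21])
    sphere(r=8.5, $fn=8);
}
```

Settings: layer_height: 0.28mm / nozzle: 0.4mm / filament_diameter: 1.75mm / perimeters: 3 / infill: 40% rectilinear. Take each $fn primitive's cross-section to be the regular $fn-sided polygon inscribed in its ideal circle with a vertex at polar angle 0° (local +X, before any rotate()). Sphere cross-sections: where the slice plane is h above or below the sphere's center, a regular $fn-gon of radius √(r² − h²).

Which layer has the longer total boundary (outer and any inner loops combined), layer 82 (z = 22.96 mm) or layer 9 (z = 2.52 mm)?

layer 9 (z = 2.52 mm)

Layer 82 (z = 22.96): the cube is not intersected at this z (z outside [0, 22]); the cone at (6, 4) contributes a regular 8-gon of circumradius 9.061 (interpolated between r1=10.5 and r2=7 at t=0.411) (perimeter = 2·8·9.061·sin(180°/8) = 55.48 mm); the r=8.5 sphere at (-1.5, 3.5) contributes a regular 8-gon of circumradius √(8.5²−1.96²) = 8.271 (perimeter = 2·8·8.271·sin(180°/8) = 50.64 mm); Merging all regions: the regions partially overlap (shared area 93.46 mm²), so the edge portions inside another operand are dropped and the merged outline is re-measured after clipping — boundary = 69.30 mm. So its perimeter = 69.30 mm. Layer 9 (z = 2.52): the cube (footprint 30×14) is included at this height (perimeter 88.00 mm); the cone at (6, 4) is absent (z outside [17, 31.5]); the sphere at (-1.5, 3.5) does not reach this height (|z−center|=18.480 > r=8.5); Merging all regions: only the 30×14 cube is present, so the union is just that shape — boundary = 88.00 mm. So its perimeter = 88.00 mm. Layer 9 is larger (88.00 vs 69.30 mm).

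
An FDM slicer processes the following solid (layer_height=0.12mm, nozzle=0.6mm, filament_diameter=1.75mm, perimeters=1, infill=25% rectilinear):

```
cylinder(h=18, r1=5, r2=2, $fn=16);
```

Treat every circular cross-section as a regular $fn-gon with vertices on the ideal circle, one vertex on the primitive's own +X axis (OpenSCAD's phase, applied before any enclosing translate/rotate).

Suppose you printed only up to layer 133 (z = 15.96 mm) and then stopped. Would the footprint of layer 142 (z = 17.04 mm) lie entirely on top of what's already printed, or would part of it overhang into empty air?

entirely on top

Compare the two slices. At z = 15.96: the cone: at t=0.887 of its height the radius interpolates to r₁+(r₂−r₁)t = 2.340, giving a regular 16-gon of that circumradius (area = (16/2)·2.340²·sin(360°/16) = 16.76 mm²). At z = 17.04: the cone (r1=5→r2=2) has section circumradius 2.160 here — a regular 16-gon (area = (16/2)·2.160²·sin(360°/16) = 14.28 mm²). Checking containment: the cross-section at z = 17.04 is a subset of the cross-section at z = 15.96.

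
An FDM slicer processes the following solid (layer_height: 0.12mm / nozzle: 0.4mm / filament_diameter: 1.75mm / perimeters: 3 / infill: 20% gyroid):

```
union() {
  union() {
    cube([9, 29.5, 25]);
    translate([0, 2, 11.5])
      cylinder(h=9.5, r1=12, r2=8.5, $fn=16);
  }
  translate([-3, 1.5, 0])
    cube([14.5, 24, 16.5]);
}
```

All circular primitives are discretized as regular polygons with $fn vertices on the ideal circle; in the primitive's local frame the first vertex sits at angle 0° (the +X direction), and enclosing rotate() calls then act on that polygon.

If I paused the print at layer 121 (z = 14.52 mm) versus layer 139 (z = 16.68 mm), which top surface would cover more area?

Layer 121 (z = 14.52): the cube (footprint 9×29.5) is included at this height (area 265.50 mm²); the cone at (0, 2): at t=0.318 of its height the radius interpolates to r₁+(r₂−r₁)t = 10.887, giving a regular 16-gon of that circumradius (area = (16/2)·10.887²·sin(360°/16) = 362.89 mm²); Combining (union): the regions partially overlap — summed areas 628.39 mm² minus the doubly-counted overlap 101.75 mm² gives 526.64 mm² — area = 526.64 mm²; the cube at (-3, 1.5) (footprint 14.5×24) is included at this height (area 348.00 mm²); Combining (union): the regions partially overlap — summed areas 874.64 mm² minus the doubly-counted overlap 257.16 mm² gives 617.48 mm² — area = 617.48 mm². So its area = 617.48 mm². Layer 139 (z = 16.68): the cube is present — its section is the full 9×29.5 rectangle (area 265.50 mm²); the cone at (0, 2) contributes a regular 16-gon of circumradius 10.092 (interpolated between r1=12 and r2=8.5 at t=0.545) (area = (16/2)·10.092²·sin(360°/16) = 311.78 mm²); Combining (union): the regions partially overlap — summed areas 577.28 mm² minus the doubly-counted overlap 93.13 mm² gives 484.15 mm² — area = 484.15 mm²; the cube at (-3, 1.5) is absent (z outside [0, 16.5]); Merging all regions: only the result so far is present, so the union is just that shape — area = 484.15 mm². So its area = 484.15 mm². Layer 121 is larger (617.48 vs 484.15 mm²).

layer 121 (z = 14.52 mm)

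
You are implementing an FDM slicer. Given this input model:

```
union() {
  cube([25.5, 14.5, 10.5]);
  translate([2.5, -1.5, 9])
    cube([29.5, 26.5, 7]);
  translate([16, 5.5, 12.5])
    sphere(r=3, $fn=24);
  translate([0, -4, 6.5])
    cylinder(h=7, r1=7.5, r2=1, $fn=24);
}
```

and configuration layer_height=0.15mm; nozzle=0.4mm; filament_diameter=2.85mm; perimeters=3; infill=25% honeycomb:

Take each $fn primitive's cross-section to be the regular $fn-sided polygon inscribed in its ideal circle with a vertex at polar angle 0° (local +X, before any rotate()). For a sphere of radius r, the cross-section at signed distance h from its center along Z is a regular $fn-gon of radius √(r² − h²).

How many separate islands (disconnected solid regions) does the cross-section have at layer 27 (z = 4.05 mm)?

1

At z = 4.05 mm: the cube is present — its section is the full 25.5×14.5 rectangle; the cube at (2.5, -1.5) is not intersected at this z (z outside [9, 16]); the sphere at (16, 5.5) is absent (|z−center|=8.450 > r=3); the cone at (0, -4) does not reach this height (z outside [6.5, 13.5]); Combining (union): only the 25.5×14.5 cube is present, so the union is just that shape — 1 connected region. Overall, the cross-section is a single solid region. Island count = 1.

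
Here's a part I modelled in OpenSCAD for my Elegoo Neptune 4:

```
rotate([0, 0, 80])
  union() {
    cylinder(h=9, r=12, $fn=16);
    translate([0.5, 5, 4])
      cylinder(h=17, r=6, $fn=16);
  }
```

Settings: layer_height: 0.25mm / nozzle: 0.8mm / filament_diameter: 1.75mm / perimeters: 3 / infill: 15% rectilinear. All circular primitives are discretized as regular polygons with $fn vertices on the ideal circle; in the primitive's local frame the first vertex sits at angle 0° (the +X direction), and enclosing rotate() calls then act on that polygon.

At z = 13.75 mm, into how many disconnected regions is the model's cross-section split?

1

At z = 13.75 mm: the cylinder does not reach this height (z outside [0, 9]); the cylinder at (0.5, 5): section is a regular 16-gon, circumradius r=6; Taking the union: only the r=6 cylinder at (0.5, 5) is present, so the union is just that shape — 1 connected region; (rotated 80° about Z; rotation is an isometry so areas/perimeters/island counts are preserved). The result has 1 disconnected region.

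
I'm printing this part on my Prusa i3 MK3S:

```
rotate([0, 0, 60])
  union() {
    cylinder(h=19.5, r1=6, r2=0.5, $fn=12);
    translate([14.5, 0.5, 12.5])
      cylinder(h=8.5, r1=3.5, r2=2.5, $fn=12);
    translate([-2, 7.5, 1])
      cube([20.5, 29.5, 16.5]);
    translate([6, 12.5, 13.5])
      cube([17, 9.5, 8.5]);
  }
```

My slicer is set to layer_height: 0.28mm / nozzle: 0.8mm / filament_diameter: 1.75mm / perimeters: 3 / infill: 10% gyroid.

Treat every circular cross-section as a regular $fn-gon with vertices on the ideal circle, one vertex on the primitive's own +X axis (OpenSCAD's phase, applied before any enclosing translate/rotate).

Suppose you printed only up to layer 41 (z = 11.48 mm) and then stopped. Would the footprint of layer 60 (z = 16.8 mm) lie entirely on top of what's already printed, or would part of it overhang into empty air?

Compare the two slices. At z = 11.48: the cone: at t=0.589 of its height the radius interpolates to r₁+(r₂−r₁)t = 2.762, giving a regular 12-gon of that circumradius (area = (12/2)·2.762²·sin(360°/12) = 22.89 mm²); the cone at (14.5, 0.5) is not intersected at this z (z outside [12.5, 21]); the cube at (-2, 7.5) (footprint 20.5×29.5) is included at this height (area 604.75 mm²); the cube at (6, 12.5) is absent (z outside [13.5, 22]); Merging all regions: the 2 present regions are separate (no shared area or edge), so areas and boundary lengths simply add and each stays a separate island — area = 627.64 mm²; (rotated 60° about Z; rotation is an isometry so areas/perimeters/island counts are preserved). At z = 16.8: the cone contributes a regular 12-gon of circumradius 1.262 (interpolated between r1=6 and r2=0.5 at t=0.862) (area = (12/2)·1.262²·sin(360°/12) = 4.77 mm²); the cone at (14.5, 0.5) (r1=3.5→r2=2.5) has section circumradius 2.994 here — a regular 12-gon (area = (12/2)·2.994²·sin(360°/12) = 26.89 mm²); the 20.5×29.5 cube at (-2, 7.5) contributes its full rectangle (area 604.75 mm²); the cube at (6, 12.5) is present — its section is the full 17×9.5 rectangle (area 161.50 mm²); Merging all regions: the regions partially overlap — summed areas 797.92 mm² minus the doubly-counted overlap 118.75 mm² gives 679.17 mm² — area = 679.17 mm²; (whole slice rotated 60° about Z — lengths, areas and connectivity unchanged). Checking containment: at z = 16.8 the cross-section extends beyond the z = 11.48 cross-section by about 69.64 mm².

part overhangs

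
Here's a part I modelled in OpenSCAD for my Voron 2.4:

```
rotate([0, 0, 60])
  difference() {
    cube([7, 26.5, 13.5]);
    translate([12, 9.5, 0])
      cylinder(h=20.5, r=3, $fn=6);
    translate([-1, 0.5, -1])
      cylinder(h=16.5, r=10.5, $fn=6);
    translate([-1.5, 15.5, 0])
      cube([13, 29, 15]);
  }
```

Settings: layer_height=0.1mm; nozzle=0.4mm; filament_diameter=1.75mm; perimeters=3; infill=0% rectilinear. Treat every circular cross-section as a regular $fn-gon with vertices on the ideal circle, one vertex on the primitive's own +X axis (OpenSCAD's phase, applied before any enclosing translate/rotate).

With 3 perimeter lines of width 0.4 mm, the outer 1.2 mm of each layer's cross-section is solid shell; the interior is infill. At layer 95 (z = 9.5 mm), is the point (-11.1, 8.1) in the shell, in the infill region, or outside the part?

infill

At z = 9.5 mm: the 7×26.5 cube contributes its full rectangle; the cylinder at (12, 9.5): section is a regular 6-gon, circumradius r=3; the r=10.5 cylinder at (-1, 0.5) contributes a regular 6-gon of circumradius 10.5; the cube at (-1.5, 15.5) (footprint 13×29) is included at this height; Taking the first minus the rest: starting from the 7×26.5 cube, the r=3 cylinder at (12, 9.5) misses the remaining region (no effect); the r=10.5 cylinder at (-1, 0.5) partially overlaps it — only the 60.60 mm² overlap (of its 286.44 mm²) is removed, clipping the outline; the 13×29 cube at (-1.5, 15.5) partially overlaps it — only the 77.00 mm² overlap (of its 377.00 mm²) is removed, clipping the outline — 1 connected region; (whole slice rotated 60° about Z — lengths, areas and connectivity unchanged). Overall, the cross-section is a single solid region. Undo the 60° rotation: the query point maps to (1.465, 13.663) in the un-rotated model frame. The nearest boundary edge runs (0.00, 9.59)→(0.00, 15.50); distance from the point to it = 1.46 mm. The point is inside the cross-section and 1.46 mm from the nearest boundary — more than the 1.2 mm shell width (3 × 0.4), so it's in the infill interior.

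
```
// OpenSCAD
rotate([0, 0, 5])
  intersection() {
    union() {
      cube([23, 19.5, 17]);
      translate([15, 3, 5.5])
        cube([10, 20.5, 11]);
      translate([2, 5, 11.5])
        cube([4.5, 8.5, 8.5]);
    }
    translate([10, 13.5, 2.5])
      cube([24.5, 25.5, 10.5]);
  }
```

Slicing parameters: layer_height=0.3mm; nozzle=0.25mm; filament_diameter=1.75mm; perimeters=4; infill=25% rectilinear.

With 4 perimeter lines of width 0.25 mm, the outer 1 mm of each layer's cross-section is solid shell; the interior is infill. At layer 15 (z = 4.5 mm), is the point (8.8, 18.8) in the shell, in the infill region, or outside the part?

shell

At z = 4.5 mm: the cube (footprint 23×19.5) is included at this height; the cube at (15, 3) is not intersected at this z (z outside [5.5, 16.5]); the cube at (2, 5) does not reach this height (z outside [11.5, 20]); Combining (union): only the 23×19.5 cube is present, so the union is just that shape — 1 connected region; the cube at (10, 13.5) (footprint 24.5×25.5) is included at this height; Keeping only the common overlap: the 24.5×25.5 cube at (10, 13.5) partially overlaps the result so far; clipping to the common part keeps 78.00 mm² — 1 connected region; (whole slice rotated 5° about Z — lengths, areas and connectivity unchanged). Overall, the cross-section is a single solid region. Undo the 5° rotation: the query point maps to (10.405, 17.961) in the un-rotated model frame. The nearest boundary edge runs (10.00, 13.50)→(10.00, 19.50); distance from the point to it = 0.41 mm. The point is inside the cross-section, 0.41 mm from the nearest boundary — within the 1 mm shell band (4 × 0.25).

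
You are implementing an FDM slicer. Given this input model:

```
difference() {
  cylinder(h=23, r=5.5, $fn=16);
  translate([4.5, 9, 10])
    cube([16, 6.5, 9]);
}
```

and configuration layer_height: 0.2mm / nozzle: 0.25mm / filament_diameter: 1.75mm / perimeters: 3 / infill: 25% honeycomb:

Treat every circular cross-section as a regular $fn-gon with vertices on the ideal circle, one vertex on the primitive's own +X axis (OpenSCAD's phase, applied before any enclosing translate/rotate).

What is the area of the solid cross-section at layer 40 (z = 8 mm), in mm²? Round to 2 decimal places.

92.61 mm²

At z = 8 mm: the r=5.5 cylinder gives a regular 16-gon of circumradius 5.5 (constant along its height) (area = (16/2)·5.500²·sin(360°/16) = 92.61 mm²); the cube at (4.5, 9) is absent (z outside [10, 19]); After the difference (first − rest): none of the subtracted shapes is present at this height, so the r=5.5 cylinder is unchanged — area = 92.61 mm². Overall, the cross-section is a single solid region. Net area = 92.61 mm².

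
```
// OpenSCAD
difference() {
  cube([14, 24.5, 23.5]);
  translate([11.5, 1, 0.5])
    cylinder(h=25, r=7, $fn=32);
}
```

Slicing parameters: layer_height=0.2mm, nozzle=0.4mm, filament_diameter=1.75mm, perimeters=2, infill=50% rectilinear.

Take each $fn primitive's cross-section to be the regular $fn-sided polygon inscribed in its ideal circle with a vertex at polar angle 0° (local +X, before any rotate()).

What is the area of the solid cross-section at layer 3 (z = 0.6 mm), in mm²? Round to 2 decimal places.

278.25 mm²

At z = 0.6 mm: the 14×24.5 cube contributes its full rectangle (area 343.00 mm²); the r=7 cylinder at (11.5, 1) contributes a regular 32-gon of circumradius 7 (area = (32/2)·7.000²·sin(360°/32) = 152.95 mm²); After the difference (first − rest): starting from the 14×24.5 cube (343.00 mm²), the r=7 cylinder at (11.5, 1) partially overlaps it — only the 64.75 mm² overlap (of its 152.95 mm²) is removed, clipping the outline — area = 278.25 mm². Overall, the cross-section is a single solid region. Net area = 278.25 mm².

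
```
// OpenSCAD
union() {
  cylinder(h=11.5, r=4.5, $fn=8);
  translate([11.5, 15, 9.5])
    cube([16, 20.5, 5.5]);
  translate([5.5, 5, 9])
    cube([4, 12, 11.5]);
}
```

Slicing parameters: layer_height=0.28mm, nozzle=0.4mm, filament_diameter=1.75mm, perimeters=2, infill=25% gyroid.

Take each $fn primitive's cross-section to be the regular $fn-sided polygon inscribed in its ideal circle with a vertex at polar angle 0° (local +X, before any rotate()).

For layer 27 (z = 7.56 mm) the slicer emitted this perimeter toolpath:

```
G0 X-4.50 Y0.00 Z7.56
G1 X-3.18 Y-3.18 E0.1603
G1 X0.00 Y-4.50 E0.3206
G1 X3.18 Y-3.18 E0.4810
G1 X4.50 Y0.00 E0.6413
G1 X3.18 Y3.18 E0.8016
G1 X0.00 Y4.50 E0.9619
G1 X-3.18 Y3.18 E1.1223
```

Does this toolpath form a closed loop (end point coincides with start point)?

Start point (G0): (-4.50, 0.00). End point (last G1): the path does not return to the start — open.

no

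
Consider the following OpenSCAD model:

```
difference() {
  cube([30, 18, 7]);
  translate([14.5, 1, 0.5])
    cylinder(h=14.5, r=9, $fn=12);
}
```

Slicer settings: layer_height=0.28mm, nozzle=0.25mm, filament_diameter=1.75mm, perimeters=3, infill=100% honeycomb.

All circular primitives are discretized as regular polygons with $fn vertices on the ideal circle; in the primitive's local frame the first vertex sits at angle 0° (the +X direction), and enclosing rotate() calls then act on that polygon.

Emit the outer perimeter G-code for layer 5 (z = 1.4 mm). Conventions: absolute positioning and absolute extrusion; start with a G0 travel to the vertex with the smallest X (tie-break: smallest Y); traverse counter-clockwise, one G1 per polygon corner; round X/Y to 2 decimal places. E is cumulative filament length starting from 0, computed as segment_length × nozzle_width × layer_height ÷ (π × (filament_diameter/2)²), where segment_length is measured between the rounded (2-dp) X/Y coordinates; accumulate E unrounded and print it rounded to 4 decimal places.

G0 X0.00 Y0.00 Z1.40
G1 X5.77 Y0.00 E0.1679
G1 X5.50 Y1.00 E0.1981
G1 X6.71 Y5.50 E0.3337
G1 X10.00 Y8.79 E0.4691
G1 X14.50 Y10.00 E0.6047
G1 X19.00 Y8.79 E0.7403
G1 X22.29 Y5.50 E0.8757
G1 X23.50 Y1.00 E1.0113
G1 X23.23 Y0.00 E1.0415
G1 X30.00 Y0.00 E1.2385
G1 X30.00 Y18.00 E1.7624
G1 X0.00 Y18.00 E2.6354
G1 X0.00 Y0.00 E3.1593

At z = 1.4 mm: the 30×18 cube contributes its full rectangle; the cylinder at (14.5, 1): section is a regular 12-gon, circumradius r=9; After the difference (first − rest): starting from the 30×18 cube, the r=9 cylinder at (14.5, 1) partially overlaps it — only the 139.23 mm² overlap (of its 243.00 mm²) is removed, clipping the outline — 1 connected region. The outline is a single polygon with 13 vertices. Extrusion per mm of travel: 0.25 × 0.28 / (π × 0.875²) = 0.029103. Accumulating E over each segment gives final E = 3.1593.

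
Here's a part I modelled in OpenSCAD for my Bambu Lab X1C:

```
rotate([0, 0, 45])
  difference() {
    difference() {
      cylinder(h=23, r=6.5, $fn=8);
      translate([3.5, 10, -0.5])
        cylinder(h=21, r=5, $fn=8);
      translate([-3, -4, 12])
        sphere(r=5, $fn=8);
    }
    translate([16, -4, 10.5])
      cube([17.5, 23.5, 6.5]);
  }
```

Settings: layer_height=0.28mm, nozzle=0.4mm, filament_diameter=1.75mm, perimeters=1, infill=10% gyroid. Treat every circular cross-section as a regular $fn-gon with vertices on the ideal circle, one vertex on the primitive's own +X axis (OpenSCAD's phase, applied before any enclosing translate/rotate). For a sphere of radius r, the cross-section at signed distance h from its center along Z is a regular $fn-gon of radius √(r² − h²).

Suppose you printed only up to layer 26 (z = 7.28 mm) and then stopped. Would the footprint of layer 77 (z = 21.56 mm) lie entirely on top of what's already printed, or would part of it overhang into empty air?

part overhangs

Compare the two slices. At z = 7.28: the r=6.5 cylinder contributes a regular 8-gon of circumradius 6.5 (area = (8/2)·6.500²·sin(360°/8) = 119.50 mm²); the r=5 cylinder at (3.5, 10) contributes a regular 8-gon of circumradius 5 (area = (8/2)·5.000²·sin(360°/8) = 70.71 mm²); the r=5 sphere at (-3, -4) slices to a regular 8-gon of circumradius 1.650 (√(r²−h²) with h=4.72 from center) (area = (8/2)·1.650²·sin(360°/8) = 7.70 mm²); Subtracting the remaining from the first: starting from the r=6.5 cylinder (119.50 mm²), the r=5 cylinder at (3.5, 10) partially overlaps it — only the 0.18 mm² overlap (of its 70.71 mm²) is removed, clipping the outline; the r=5 sphere at (-3, -4) partially overlaps it — only the 7.11 mm² overlap (of its 7.70 mm²) is removed, clipping the outline — area = 112.21 mm²; the cube at (16, -4) is not intersected at this z (z outside [10.5, 17]); After the difference (first − rest): none of the subtracted shapes is present at this height, so that combined region is unchanged — area = 112.21 mm²; (whole slice rotated 45° about Z — lengths, areas and connectivity unchanged). At z = 21.56: the r=6.5 cylinder gives a regular 8-gon of circumradius 6.5 (constant along its height) (area = (8/2)·6.500²·sin(360°/8) = 119.50 mm²); the cylinder at (3.5, 10) does not reach this height (z outside [-0.5, 20.5]); the sphere at (-3, -4) does not reach this height (|z−center|=9.560 > r=5); Subtracting the remaining from the first: none of the subtracted shapes is present at this height, so the r=6.5 cylinder is unchanged — area = 119.50 mm²; the cube at (16, -4) does not reach this height (z outside [10.5, 17]); After the difference (first − rest): none of the subtracted shapes is present at this height, so the result so far is unchanged — area = 119.50 mm²; (rotated 45° about Z; rotation is an isometry so areas/perimeters/island counts are preserved). Checking containment: at z = 21.56 the cross-section extends beyond the z = 7.28 cross-section by about 7.29 mm².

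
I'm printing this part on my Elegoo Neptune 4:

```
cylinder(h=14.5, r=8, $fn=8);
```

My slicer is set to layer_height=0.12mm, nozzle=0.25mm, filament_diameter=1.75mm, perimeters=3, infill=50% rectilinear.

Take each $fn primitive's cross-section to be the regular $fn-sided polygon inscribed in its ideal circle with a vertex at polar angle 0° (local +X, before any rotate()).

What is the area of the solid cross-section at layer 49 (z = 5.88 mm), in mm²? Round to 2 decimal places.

At z = 5.88 mm: the r=8 cylinder gives a regular 8-gon of circumradius 8 (constant along its height) (area = (8/2)·8.000²·sin(360°/8) = 181.02 mm²). Overall, the cross-section is a single solid region. Net area = 181.02 mm².

181.02 mm²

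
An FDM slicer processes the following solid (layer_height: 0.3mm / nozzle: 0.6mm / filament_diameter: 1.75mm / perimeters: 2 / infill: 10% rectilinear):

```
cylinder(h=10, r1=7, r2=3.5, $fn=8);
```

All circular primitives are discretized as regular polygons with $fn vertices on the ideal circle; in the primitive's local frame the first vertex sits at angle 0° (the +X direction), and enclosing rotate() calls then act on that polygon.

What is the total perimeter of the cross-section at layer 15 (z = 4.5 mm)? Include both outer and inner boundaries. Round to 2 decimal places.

33.22 mm

At z = 4.5 mm: the cone: at t=0.450 of its height the radius interpolates to r₁+(r₂−r₁)t = 5.425, giving a regular 8-gon of that circumradius (perimeter = 2·8·5.425·sin(180°/8) = 33.22 mm). Overall, the cross-section is a single solid region. Total boundary length (outer) = 33.22 mm.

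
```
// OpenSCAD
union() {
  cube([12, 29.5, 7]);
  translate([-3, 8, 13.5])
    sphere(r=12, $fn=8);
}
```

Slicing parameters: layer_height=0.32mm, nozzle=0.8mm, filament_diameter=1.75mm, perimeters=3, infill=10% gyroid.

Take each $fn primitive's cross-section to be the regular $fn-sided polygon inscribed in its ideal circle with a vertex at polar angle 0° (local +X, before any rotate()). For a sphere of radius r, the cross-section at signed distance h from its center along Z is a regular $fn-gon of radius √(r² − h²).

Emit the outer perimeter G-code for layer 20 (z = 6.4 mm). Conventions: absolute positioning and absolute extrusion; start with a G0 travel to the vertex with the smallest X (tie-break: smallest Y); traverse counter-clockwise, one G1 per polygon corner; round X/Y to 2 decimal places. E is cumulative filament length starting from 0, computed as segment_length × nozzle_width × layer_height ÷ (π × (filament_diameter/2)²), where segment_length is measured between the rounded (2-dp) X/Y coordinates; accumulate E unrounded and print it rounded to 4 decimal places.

G0 X-12.67 Y8.00 Z6.40
G1 X-9.84 Y1.16 E0.7878
G1 X-3.00 Y-1.67 E1.5757
G1 X1.04 Y0.00 E2.0410
G1 X12.00 Y0.00 E3.2075
G1 X12.00 Y29.50 E6.3472
G1 X0.00 Y29.50 E7.6244
G1 X0.00 Y16.43 E9.0155
G1 X-3.00 Y17.67 E9.3610
G1 X-9.84 Y14.84 E10.1488
G1 X-12.67 Y8.00 E10.9367

At z = 6.4 mm: the cube (footprint 12×29.5) is included at this height; the r=12 sphere at (-3, 8) slices to a regular 8-gon of circumradius 9.674 (√(r²−h²) with h=7.1 from center); Taking the union: the regions partially overlap (shared area 77.81 mm²), so overlapping operands fuse into one piece — 1 connected region. The outline is a single polygon with 10 vertices. Extrusion per mm of travel: 0.8 × 0.32 / (π × 0.875²) = 0.106432. Accumulating E over each segment gives final E = 10.9367.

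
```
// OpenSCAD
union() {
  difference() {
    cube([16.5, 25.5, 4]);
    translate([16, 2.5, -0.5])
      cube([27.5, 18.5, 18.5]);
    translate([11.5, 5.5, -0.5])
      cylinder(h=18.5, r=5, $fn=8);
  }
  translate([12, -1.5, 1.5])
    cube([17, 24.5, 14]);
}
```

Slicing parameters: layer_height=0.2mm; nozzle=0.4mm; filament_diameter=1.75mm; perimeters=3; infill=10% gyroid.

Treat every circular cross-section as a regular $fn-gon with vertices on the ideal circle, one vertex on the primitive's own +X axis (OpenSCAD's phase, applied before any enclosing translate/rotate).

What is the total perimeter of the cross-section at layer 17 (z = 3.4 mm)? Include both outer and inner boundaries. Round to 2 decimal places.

137.98 mm

At z = 3.4 mm: the cube (footprint 16.5×25.5) is included at this height (perimeter 84.00 mm); the cube at (16, 2.5) is present — its section is the full 27.5×18.5 rectangle (perimeter 92.00 mm); the cylinder at (11.5, 5.5): section is a regular 8-gon, circumradius r=5 (perimeter = 2·8·5.000·sin(180°/8) = 30.61 mm); After the difference (first − rest): starting from the 16.5×25.5 cube, the 27.5×18.5 cube at (16, 2.5) partially overlaps it — only the 9.25 mm² overlap (of its 508.75 mm²) is removed, clipping the outline; the r=5 cylinder at (11.5, 5.5) partially overlaps it — only the 70.11 mm² overlap (of its 70.71 mm²) is removed, clipping the outline — boundary = 110.59 mm; the cube at (12, -1.5) (footprint 17×24.5) is included at this height (perimeter 83.00 mm); Taking the union: the regions partially overlap (shared area 64.39 mm²), so the edge portions inside another operand are dropped and the merged outline is re-measured after clipping — boundary (outer + 1 inner loop) = 137.98 mm. Overall, the cross-section is one region with 1 hole. Total boundary length (outer + inner) = 137.98 mm.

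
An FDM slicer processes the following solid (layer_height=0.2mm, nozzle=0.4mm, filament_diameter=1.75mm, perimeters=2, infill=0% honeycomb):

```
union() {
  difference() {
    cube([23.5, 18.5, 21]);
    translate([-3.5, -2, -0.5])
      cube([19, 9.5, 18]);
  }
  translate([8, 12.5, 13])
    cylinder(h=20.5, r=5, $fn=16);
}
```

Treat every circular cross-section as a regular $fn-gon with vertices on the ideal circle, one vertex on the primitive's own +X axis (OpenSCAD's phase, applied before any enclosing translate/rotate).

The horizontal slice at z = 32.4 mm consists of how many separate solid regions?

1

At z = 32.4 mm: the cube is not intersected at this z (z outside [0, 21]); the cube at (-3.5, -2) is absent (z outside [-0.5, 17.5]); Taking the first minus the rest: the first operand is absent here, so nothing remains; the r=5 cylinder at (8, 12.5) contributes a regular 16-gon of circumradius 5; Merging all regions: only the r=5 cylinder at (8, 12.5) is present, so the union is just that shape — 1 connected region. The result has 1 disconnected region.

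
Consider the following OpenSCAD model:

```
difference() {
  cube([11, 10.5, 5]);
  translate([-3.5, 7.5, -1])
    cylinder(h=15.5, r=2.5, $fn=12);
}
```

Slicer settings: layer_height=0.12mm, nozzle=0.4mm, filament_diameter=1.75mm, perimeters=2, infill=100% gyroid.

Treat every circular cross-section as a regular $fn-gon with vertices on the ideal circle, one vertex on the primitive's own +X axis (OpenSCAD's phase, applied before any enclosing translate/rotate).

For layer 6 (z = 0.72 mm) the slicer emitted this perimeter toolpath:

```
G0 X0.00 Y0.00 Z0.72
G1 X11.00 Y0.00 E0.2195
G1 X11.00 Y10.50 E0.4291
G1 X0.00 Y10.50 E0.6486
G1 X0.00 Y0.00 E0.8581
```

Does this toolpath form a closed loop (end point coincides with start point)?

yes

Start point (G0): (0.00, 0.00). End point (last G1): the path returns to the start — closed.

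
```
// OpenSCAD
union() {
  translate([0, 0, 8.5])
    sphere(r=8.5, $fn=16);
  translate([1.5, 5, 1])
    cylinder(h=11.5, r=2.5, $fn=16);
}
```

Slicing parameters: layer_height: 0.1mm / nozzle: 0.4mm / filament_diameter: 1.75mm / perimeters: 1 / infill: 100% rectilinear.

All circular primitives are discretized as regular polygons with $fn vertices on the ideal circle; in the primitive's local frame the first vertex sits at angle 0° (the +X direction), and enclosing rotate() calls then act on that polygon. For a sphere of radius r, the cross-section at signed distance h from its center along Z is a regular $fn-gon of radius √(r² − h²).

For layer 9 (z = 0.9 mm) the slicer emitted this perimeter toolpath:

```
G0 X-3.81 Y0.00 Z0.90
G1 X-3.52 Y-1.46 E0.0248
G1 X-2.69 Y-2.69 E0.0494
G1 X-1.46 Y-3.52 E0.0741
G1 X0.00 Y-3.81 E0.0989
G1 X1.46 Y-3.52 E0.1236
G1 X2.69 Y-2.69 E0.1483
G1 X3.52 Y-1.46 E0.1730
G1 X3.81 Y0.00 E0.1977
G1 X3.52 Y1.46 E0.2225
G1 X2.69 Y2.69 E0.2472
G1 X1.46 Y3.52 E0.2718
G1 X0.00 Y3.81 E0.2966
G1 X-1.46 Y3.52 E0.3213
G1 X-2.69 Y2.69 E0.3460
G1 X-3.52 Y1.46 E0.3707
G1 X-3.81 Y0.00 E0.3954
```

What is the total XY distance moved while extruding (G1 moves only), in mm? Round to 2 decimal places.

23.78 mm

Sum the Euclidean lengths of each G1 segment: total = 23.78 mm.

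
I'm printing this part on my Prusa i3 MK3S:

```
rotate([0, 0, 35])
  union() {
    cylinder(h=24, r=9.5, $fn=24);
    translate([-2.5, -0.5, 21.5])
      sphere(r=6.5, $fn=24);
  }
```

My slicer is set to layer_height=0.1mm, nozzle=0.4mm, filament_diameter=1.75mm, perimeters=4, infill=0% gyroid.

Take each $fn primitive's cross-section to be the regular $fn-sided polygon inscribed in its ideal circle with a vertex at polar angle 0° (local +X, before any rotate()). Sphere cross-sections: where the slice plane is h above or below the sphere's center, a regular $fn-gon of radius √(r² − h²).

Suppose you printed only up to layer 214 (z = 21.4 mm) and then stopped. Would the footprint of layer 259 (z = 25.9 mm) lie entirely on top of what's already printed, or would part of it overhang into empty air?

entirely on top

Compare the two slices. At z = 21.4: the r=9.5 cylinder contributes a regular 24-gon of circumradius 9.5 (area = (24/2)·9.500²·sin(360°/24) = 280.30 mm²); the sphere at (-2.5, -0.5): section is a regular 24-gon, circumradius = √(r²−h²) = √(6.5²−0.1²) = 6.499 (area = (24/2)·6.499²·sin(360°/24) = 131.19 mm²); Merging all regions: the r=6.5 sphere at (-2.5, -0.5) lies entirely inside the r=9.5 cylinder, so the union is just the r=9.5 cylinder — area = 280.30 mm²; (whole slice rotated 35° about Z — lengths, areas and connectivity unchanged). At z = 25.9: the cylinder is absent (z outside [0, 24]); the sphere at (-2.5, -0.5): section is a regular 24-gon, circumradius = √(r²−h²) = √(6.5²−4.4²) = 4.784 (area = (24/2)·4.784²·sin(360°/24) = 71.09 mm²); Taking the union: only the r=6.5 sphere at (-2.5, -0.5) is present, so the union is just that shape — area = 71.09 mm²; (rotated 35° about Z; rotation is an isometry so areas/perimeters/island counts are preserved). Checking containment: the cross-section at z = 25.9 is a subset of the cross-section at z = 21.4.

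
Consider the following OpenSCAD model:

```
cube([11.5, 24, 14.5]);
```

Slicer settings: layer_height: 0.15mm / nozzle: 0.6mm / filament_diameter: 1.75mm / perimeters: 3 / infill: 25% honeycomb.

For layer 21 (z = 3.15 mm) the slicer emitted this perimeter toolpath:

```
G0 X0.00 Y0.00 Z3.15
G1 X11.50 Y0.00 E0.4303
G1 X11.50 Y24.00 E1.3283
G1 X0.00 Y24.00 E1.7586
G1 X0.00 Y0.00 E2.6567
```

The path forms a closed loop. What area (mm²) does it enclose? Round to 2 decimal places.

Apply the shoelace formula to the sequence of (X, Y) vertices; enclosed area = 276.00 mm².

276.00 mm²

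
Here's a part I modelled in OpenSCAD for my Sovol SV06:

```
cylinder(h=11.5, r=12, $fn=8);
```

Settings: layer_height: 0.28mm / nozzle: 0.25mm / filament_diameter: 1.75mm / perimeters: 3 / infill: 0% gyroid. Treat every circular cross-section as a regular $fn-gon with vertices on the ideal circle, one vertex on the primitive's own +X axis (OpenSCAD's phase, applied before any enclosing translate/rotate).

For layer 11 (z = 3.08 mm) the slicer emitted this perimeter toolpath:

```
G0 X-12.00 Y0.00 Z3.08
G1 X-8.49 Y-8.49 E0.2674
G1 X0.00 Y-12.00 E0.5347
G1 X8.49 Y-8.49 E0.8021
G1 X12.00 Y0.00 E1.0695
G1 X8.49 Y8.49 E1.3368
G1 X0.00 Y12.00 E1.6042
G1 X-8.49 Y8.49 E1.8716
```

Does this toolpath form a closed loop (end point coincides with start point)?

no

Start point (G0): (-12.00, 0.00). End point (last G1): the path does not return to the start — open.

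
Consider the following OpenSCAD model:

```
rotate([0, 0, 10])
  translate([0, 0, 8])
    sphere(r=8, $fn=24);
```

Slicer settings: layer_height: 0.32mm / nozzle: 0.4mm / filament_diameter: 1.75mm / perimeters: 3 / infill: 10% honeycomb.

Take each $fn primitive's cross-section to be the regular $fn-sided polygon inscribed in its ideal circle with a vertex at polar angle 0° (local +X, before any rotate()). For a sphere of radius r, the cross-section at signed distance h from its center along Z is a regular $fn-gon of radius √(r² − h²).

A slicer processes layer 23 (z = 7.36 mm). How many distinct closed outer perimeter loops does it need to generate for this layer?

At z = 7.36 mm: the r=8 sphere contributes a regular 24-gon of circumradius √(8²−0.64²) = 7.974; (whole slice rotated 10° about Z — lengths, areas and connectivity unchanged). The result has 1 disconnected region.

1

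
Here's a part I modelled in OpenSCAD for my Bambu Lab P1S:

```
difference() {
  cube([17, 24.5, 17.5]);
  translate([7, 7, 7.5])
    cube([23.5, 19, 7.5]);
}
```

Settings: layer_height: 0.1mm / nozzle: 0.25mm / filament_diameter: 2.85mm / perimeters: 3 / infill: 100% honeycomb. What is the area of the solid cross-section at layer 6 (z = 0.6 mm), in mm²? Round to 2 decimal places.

At z = 0.6 mm: the cube is present — its section is the full 17×24.5 rectangle (area 416.50 mm²); the cube at (7, 7) is absent (z outside [7.5, 15]); After the difference (first − rest): none of the subtracted shapes is present at this height, so the 17×24.5 cube is unchanged — area = 416.50 mm². Overall, the cross-section is a single solid region. Net area = 416.50 mm².

416.50 mm²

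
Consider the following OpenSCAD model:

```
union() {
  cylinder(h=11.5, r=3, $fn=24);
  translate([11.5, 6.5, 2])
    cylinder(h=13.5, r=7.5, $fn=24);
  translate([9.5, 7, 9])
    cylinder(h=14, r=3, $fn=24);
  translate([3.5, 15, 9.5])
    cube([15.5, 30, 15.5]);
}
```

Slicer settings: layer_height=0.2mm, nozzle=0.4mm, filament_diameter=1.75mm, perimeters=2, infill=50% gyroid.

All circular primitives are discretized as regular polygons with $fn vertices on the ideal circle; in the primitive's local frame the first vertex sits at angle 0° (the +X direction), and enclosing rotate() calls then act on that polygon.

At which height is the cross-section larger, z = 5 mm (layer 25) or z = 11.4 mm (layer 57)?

Layer 25 (z = 5): the r=3 cylinder contributes a regular 24-gon of circumradius 3 (area = (24/2)·3.000²·sin(360°/24) = 27.95 mm²); the r=7.5 cylinder at (11.5, 6.5) contributes a regular 24-gon of circumradius 7.5 (area = (24/2)·7.500²·sin(360°/24) = 174.70 mm²); the cylinder at (9.5, 7) is absent (z outside [9, 23]); the cube at (3.5, 15) is absent (z outside [9.5, 25]); Merging all regions: the 2 present regions are separate (no shared area or edge), so areas and boundary lengths simply add and each stays a separate island — area = 202.66 mm². So its area = 202.66 mm². Layer 57 (z = 11.4): the cylinder: section is a regular 24-gon, circumradius r=3 (area = (24/2)·3.000²·sin(360°/24) = 27.95 mm²); the r=7.5 cylinder at (11.5, 6.5) contributes a regular 24-gon of circumradius 7.5 (area = (24/2)·7.500²·sin(360°/24) = 174.70 mm²); the r=3 cylinder at (9.5, 7) contributes a regular 24-gon of circumradius 3 (area = (24/2)·3.000²·sin(360°/24) = 27.95 mm²); the 15.5×30 cube at (3.5, 15) contributes its full rectangle (area 465.00 mm²); Merging all regions: the regions partially overlap — summed areas 695.61 mm² minus the doubly-counted overlap 27.95 mm² gives 667.66 mm² — area = 667.66 mm². So its area = 667.66 mm². Layer 57 is larger (667.66 vs 202.66 mm²).

layer 57 (z = 11.4 mm)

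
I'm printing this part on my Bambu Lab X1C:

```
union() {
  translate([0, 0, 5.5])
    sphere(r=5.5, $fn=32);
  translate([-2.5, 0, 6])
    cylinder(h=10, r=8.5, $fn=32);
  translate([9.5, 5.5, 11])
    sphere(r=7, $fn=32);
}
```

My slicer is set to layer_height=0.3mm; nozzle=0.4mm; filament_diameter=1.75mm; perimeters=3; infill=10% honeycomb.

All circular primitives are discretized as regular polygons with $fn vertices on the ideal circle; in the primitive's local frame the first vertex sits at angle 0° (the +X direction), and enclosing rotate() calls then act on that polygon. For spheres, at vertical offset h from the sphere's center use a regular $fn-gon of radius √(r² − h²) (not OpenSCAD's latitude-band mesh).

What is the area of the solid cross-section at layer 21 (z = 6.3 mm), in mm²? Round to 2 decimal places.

308.53 mm²

At z = 6.3 mm: the r=5.5 sphere slices to a regular 32-gon of circumradius 5.442 (√(r²−h²) with h=0.8 from center) (area = (32/2)·5.442²·sin(360°/32) = 92.43 mm²); the cylinder at (-2.5, 0): section is a regular 32-gon, circumradius r=8.5 (area = (32/2)·8.500²·sin(360°/32) = 225.52 mm²); the r=7 sphere at (9.5, 5.5) slices to a regular 32-gon of circumradius 5.187 (√(r²−h²) with h=4.7 from center) (area = (32/2)·5.187²·sin(360°/32) = 84.00 mm²); Taking the union: the regions partially overlap — summed areas 401.95 mm² minus the doubly-counted overlap 93.42 mm² gives 308.53 mm² — area = 308.53 mm². Overall, the cross-section is a single solid region. Net area = 308.53 mm².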